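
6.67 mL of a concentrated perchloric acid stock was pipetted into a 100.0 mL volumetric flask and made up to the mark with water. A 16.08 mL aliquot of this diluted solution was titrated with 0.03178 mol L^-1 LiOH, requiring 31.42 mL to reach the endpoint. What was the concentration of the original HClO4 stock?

n(LiOH) = 0.03178 x 0.03142 = 0.0009985 mol.
n(HClO4) in the aliquot = 0.0009985 mol.
[diluted HClO4] = 0.0009985 / 0.01608 = 0.06210 M.
Dilution factor = 100.0/6.670 = 14.99, so [stock] = 0.06210 x 14.99 = 0.931 M.

0.931 M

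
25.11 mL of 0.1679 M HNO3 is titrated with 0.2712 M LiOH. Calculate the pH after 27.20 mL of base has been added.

n(acid) = 0.1679 x 0.02511 = 0.004216 mol; n(LiOH) added = 0.2712 x 0.02720 = 0.007377 mol.
Base is in excess by 0.007377 - 0.004216 = 0.003161 mol in a total volume of 0.05231 L.
[OH^-] = 0.003161/0.05231 = 0.06042 M, so pOH = 1.22 and pH = 14.00 - 1.22 = 12.78.

12.78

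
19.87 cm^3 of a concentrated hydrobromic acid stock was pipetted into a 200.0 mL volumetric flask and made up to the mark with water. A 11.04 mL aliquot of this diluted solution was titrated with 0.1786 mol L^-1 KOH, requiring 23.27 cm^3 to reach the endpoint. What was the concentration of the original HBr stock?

n(KOH) = 0.1786 x 0.02327 = 0.004156 mol.
n(HBr) in the aliquot = 0.004156 mol.
[diluted HBr] = 0.004156 / 0.01104 = 0.3765 M.
Dilution factor = 200.0/19.87 = 10.07, so [stock] = 0.3765 x 10.07 = 3.79 M.

3.79 M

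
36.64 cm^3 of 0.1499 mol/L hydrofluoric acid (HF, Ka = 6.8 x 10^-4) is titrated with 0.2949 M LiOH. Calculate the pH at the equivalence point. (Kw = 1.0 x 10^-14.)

8.08

n(HF) = 0.1499 x 0.03664 = 0.005492 mol; V(LiOH) at equivalence = 0.005492/0.2949 = 0.01862 L.
At equivalence all the acid is converted to F-; total volume = 0.03664 + 0.01862 = 0.05526 L, so [F-] = 0.005492/0.05526 = 0.09938 M.
Kb = Kw/Ka = 1.0e-14 / 6.8 x 10^-4 = 1.47e-11.
[OH^-] = sqrt(Kb x [F-]) = sqrt(1.47e-11 x 0.09938) = 1.21e-6 M.
pOH = 5.92, so pH = 14.00 - 5.92 = 8.08.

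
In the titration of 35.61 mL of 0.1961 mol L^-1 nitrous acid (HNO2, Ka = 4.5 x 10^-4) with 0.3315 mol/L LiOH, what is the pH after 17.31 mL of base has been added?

Initial n(HNO2) = 0.1961 x 0.03561 = 0.006983 mol.
n(LiOH) added = 0.3315 x 0.01731 = 0.005738 mol, converting that many moles of HNO2 to NO2-.
Remaining n(HNO2) = 0.001245 mol; n(NO2-) = 0.005738 mol.
By Henderson-Hasselbalch, pH = pKa + log([A^-]/[HA]) = 3.35 + log(0.005738/0.001245) = 3.35 + (+0.66) = 4.01.

4.01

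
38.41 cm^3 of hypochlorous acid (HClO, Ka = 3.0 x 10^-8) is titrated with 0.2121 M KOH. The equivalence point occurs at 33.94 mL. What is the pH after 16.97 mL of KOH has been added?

16.97 mL is exactly half the equivalence volume (33.94/2), i.e. the half-equivalence point.
There, n(HA) = n(A^-), so pH = pKa = -log(3.0 x 10^-8) = 7.52.

7.52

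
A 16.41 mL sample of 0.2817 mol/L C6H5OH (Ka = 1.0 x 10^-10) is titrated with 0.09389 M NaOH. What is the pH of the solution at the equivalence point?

n(C6H5OH) = 0.2817 x 0.01641 = 0.004623 mol; V(NaOH) at equivalence = 0.004623/0.09389 = 0.04924 L.
At equivalence all the acid is converted to C6H5O-; total volume = 0.01641 + 0.04924 = 0.06565 L, so [C6H5O-] = 0.004623/0.06565 = 0.07042 M.
Kb = Kw/Ka = 1.0e-14 / 1.0 x 10^-10 = 0.000100.
[OH^-] = sqrt(Kb x [C6H5O-]) = sqrt(0.000100 x 0.07042) = 0.00265 M.
pOH = 2.58, so pH = 14.00 - 2.58 = 11.42.

11.42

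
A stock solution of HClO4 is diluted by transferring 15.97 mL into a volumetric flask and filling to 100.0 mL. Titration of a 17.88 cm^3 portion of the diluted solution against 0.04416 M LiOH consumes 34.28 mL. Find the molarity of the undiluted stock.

n(LiOH) = 0.04416 x 0.03428 = 0.001514 mol.
n(HClO4) in the aliquot = 0.001514 mol.
[diluted HClO4] = 0.001514 / 0.01788 = 0.08466 M.
Dilution factor = 100.0/15.97 = 6.262, so [stock] = 0.08466 x 6.262 = 0.530 M.

0.530 M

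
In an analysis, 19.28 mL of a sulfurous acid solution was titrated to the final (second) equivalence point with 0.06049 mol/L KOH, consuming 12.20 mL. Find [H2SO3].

n(KOH) = 0.06049 x 0.01220 = 0.0007380 mol.
At the final (second) equivalence point, 2 mol OH^- react per mol H2SO3, so n(H2SO3) = 0.0007380 / 2 = 0.0003690 mol.
[H2SO3] = 0.0003690 / 0.01928 L = 0.0191 M.

0.0191 M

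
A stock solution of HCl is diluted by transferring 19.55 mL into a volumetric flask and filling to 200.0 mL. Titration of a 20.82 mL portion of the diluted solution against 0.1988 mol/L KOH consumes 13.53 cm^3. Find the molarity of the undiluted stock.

1.32 M

n(KOH) = 0.1988 x 0.01353 = 0.002690 mol.
n(HCl) in the aliquot = 0.002690 mol.
[diluted HCl] = 0.002690 / 0.02082 = 0.1292 M.
Dilution factor = 200.0/19.55 = 10.23, so [stock] = 0.1292 x 10.23 = 1.32 M.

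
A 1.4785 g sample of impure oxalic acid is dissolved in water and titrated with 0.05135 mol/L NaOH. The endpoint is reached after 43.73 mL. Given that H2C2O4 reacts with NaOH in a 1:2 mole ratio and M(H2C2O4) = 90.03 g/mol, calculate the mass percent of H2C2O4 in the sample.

n(NaOH) = 0.05135 x 0.04373 = 0.002246 mol.
n(H2C2O4) = 0.002246 / 2 = 0.001123 mol.
mass of H2C2O4 = 0.001123 x 90.03 = 0.1011 g.
% purity = 0.1011 / 1.4785 x 100 = 6.84%.

6.84%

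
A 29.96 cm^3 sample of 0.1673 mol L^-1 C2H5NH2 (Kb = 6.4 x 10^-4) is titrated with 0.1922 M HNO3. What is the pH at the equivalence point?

5.93

n(C2H5NH2) = 0.1673 x 0.02996 = 0.005012 mol; V(HNO3) at equivalence = 0.005012/0.1922 = 0.02608 L.
At equivalence the base is fully converted to C2H5NH3+; total volume = 0.05604 L, so [C2H5NH3+] = 0.005012/0.05604 = 0.08944 M.
Ka(C2H5NH3+) = Kw/Kb = 1.0e-14 / 6.4 x 10^-4 = 1.56e-11.
[H^+] = sqrt(Ka x [C2H5NH3+]) = sqrt(1.56e-11 x 0.08944) = 1.18e-6 M.
pH = -log(1.18e-6) = 5.93.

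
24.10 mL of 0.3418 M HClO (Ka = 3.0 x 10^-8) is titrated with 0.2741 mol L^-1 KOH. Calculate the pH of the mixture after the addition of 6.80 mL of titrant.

6.99

Initial n(HClO) = 0.3418 x 0.02410 = 0.008237 mol.
n(KOH) added = 0.2741 x 0.006800 = 0.001864 mol, converting that many moles of HClO to ClO-.
Remaining n(HClO) = 0.006374 mol; n(ClO-) = 0.001864 mol.
By Henderson-Hasselbalch, pH = pKa + log([A^-]/[HA]) = 7.52 + log(0.001864/0.006374) = 7.52 + (-0.53) = 6.99.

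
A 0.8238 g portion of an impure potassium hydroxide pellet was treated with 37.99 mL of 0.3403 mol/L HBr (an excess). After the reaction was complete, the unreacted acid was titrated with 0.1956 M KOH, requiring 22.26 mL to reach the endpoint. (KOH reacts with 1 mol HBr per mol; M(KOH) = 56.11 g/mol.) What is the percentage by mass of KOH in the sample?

Total n(HBr) added = 0.3403 x 0.03799 = 0.01293 mol.
n(KOH) used = 0.1956 x 0.02226 = 0.004354 mol, which equals the excess n(HBr).
So n(HBr) consumed by the sample = 0.01293 - 0.004354 = 0.008574 mol.
n(KOH) = 0.008574 / 1 = 0.008574 mol.
mass KOH = 0.008574 x 56.11 = 0.4811 g, so %KOH = 0.4811/0.8238 x 100 = 58.4%.

58.4%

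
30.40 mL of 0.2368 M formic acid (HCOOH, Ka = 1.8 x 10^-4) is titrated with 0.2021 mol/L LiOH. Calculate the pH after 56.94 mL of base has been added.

12.69

n(acid) = 0.2368 x 0.03040 = 0.007199 mol; n(LiOH) added = 0.2021 x 0.05694 = 0.01151 mol.
Base is in excess by 0.01151 - 0.007199 = 0.004309 mol in a total volume of 0.08734 L.
[OH^-] = 0.004309/0.08734 = 0.04933 M, so pOH = 1.31 and pH = 14.00 - 1.31 = 12.69.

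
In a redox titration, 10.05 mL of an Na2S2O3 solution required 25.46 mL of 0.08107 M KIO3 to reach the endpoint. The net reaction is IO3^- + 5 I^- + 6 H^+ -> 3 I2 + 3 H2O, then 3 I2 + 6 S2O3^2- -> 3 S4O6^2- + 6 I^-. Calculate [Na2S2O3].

n(KIO3) = 0.08107 x 0.02546 = 0.002064 mol.
From the balanced equation, 1 mol KIO3 reacts with 6 mol Na2S2O3, so n(Na2S2O3) = 0.002064 x 6/1 = 0.01238 mol.
[Na2S2O3] = 0.01238 / 0.01005 L = 1.23 M.

1.23 M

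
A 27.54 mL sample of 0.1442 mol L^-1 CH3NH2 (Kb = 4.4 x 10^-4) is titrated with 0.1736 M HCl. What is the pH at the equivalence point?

5.87

n(CH3NH2) = 0.1442 x 0.02754 = 0.003971 mol; V(HCl) at equivalence = 0.003971/0.1736 = 0.02288 L.
At equivalence the base is fully converted to CH3NH3+; total volume = 0.05042 L, so [CH3NH3+] = 0.003971/0.05042 = 0.07877 M.
Ka(CH3NH3+) = Kw/Kb = 1.0e-14 / 4.4 x 10^-4 = 2.27e-11.
[H^+] = sqrt(Ka x [CH3NH3+]) = sqrt(2.27e-11 x 0.07877) = 1.34e-6 M.
pH = -log(1.34e-6) = 5.87.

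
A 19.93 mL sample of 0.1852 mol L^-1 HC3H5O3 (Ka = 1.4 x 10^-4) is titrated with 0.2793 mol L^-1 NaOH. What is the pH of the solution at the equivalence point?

8.45

n(HC3H5O3) = 0.1852 x 0.01993 = 0.003691 mol; V(NaOH) at equivalence = 0.003691/0.2793 = 0.01322 L.
At equivalence all the acid is converted to C3H5O3-; total volume = 0.01993 + 0.01322 = 0.03315 L, so [C3H5O3-] = 0.003691/0.03315 = 0.1114 M.
Kb = Kw/Ka = 1.0e-14 / 1.4 x 10^-4 = 7.14e-11.
[OH^-] = sqrt(Kb x [C3H5O3-]) = sqrt(7.14e-11 x 0.1114) = 2.82e-6 M.
pOH = 5.55, so pH = 14.00 - 5.55 = 8.45.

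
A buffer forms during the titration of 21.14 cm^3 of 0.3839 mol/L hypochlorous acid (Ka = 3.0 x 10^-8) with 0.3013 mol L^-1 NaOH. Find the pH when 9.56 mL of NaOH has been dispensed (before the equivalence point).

Initial n(HClO) = 0.3839 x 0.02114 = 0.008116 mol.
n(NaOH) added = 0.3013 x 0.009560 = 0.002880 mol, converting that many moles of HClO to ClO-.
Remaining n(HClO) = 0.005235 mol; n(ClO-) = 0.002880 mol.
By Henderson-Hasselbalch, pH = pKa + log([A^-]/[HA]) = 7.52 + log(0.002880/0.005235) = 7.52 + (-0.26) = 7.26.

7.26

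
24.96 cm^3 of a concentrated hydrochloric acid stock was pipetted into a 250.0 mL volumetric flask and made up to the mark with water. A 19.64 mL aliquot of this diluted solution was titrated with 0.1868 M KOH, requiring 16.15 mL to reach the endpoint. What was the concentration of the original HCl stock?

1.54 M

n(KOH) = 0.1868 x 0.01615 = 0.003017 mol.
n(HCl) in the aliquot = 0.003017 mol.
[diluted HCl] = 0.003017 / 0.01964 = 0.1536 M.
Dilution factor = 250.0/24.96 = 10.02, so [stock] = 0.1536 x 10.02 = 1.54 M.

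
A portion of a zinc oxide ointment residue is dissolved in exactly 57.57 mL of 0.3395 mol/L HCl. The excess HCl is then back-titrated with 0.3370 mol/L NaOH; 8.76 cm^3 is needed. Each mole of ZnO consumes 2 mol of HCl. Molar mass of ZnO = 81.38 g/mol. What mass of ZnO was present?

Total n(HCl) added = 0.3395 x 0.05757 = 0.01955 mol.
n(NaOH) used = 0.3370 x 0.008760 = 0.002952 mol, which equals the excess n(HCl).
So n(HCl) consumed by the sample = 0.01955 - 0.002952 = 0.01659 mol.
n(ZnO) = 0.01659 / 2 = 0.008296 mol.
mass = 0.008296 mol x 81.38 g/mol = 0.675 g.

0.675 g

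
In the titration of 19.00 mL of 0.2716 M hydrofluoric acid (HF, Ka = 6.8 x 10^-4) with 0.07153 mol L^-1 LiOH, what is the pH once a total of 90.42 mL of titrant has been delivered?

n(acid) = 0.2716 x 0.01900 = 0.005160 mol; n(LiOH) added = 0.07153 x 0.09042 = 0.006468 mol.
Base is in excess by 0.006468 - 0.005160 = 0.001307 mol in a total volume of 0.1094 L.
[OH^-] = 0.001307/0.1094 = 0.01195 M, so pOH = 1.92 and pH = 14.00 - 1.92 = 12.08.

12.08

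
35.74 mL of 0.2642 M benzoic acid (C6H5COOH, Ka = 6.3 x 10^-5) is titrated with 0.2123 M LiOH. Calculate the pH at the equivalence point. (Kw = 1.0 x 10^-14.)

8.64

n(C6H5COOH) = 0.2642 x 0.03574 = 0.009443 mol; V(LiOH) at equivalence = 0.009443/0.2123 = 0.04448 L.
At equivalence all the acid is converted to C6H5COO-; total volume = 0.03574 + 0.04448 = 0.08022 L, so [C6H5COO-] = 0.009443/0.08022 = 0.1177 M.
Kb = Kw/Ka = 1.0e-14 / 6.3 x 10^-5 = 1.59e-10.
[OH^-] = sqrt(Kb x [C6H5COO-]) = sqrt(1.59e-10 x 0.1177) = 4.32e-6 M.
pOH = 5.36, so pH = 14.00 - 5.36 = 8.64.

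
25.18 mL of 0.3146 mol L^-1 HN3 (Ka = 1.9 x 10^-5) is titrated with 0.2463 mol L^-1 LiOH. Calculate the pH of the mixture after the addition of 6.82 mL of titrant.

Initial n(HN3) = 0.3146 x 0.02518 = 0.007922 mol.
n(LiOH) added = 0.2463 x 0.006820 = 0.001680 mol, converting that many moles of HN3 to N3-.
Remaining n(HN3) = 0.006242 mol; n(N3-) = 0.001680 mol.
By Henderson-Hasselbalch, pH = pKa + log([A^-]/[HA]) = 4.72 + log(0.001680/0.006242) = 4.72 + (-0.57) = 4.15.

4.15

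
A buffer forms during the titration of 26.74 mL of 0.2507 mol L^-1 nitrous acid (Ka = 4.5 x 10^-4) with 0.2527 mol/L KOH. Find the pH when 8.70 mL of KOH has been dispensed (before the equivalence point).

Initial n(HNO2) = 0.2507 x 0.02674 = 0.006704 mol.
n(KOH) added = 0.2527 x 0.008700 = 0.002198 mol, converting that many moles of HNO2 to NO2-.
Remaining n(HNO2) = 0.004505 mol; n(NO2-) = 0.002198 mol.
By Henderson-Hasselbalch, pH = pKa + log([A^-]/[HA]) = 3.35 + log(0.002198/0.004505) = 3.35 + (-0.31) = 3.04.

3.04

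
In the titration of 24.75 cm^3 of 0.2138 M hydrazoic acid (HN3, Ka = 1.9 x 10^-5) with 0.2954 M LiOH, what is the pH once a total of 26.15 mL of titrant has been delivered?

12.68

n(acid) = 0.2138 x 0.02475 = 0.005292 mol; n(LiOH) added = 0.2954 x 0.02615 = 0.007725 mol.
Base is in excess by 0.007725 - 0.005292 = 0.002433 mol in a total volume of 0.05090 L.
[OH^-] = 0.002433/0.05090 = 0.04780 M, so pOH = 1.32 and pH = 14.00 - 1.32 = 12.68.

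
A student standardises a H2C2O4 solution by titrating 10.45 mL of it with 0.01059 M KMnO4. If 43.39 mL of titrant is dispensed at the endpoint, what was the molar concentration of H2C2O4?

0.110 M

n(KMnO4) = 0.01059 x 0.04339 = 0.0004595 mol.
From the balanced equation, 2 mol KMnO4 reacts with 5 mol H2C2O4, so n(H2C2O4) = 0.0004595 x 5/2 = 0.001149 mol.
[H2C2O4] = 0.001149 / 0.01045 L = 0.110 M.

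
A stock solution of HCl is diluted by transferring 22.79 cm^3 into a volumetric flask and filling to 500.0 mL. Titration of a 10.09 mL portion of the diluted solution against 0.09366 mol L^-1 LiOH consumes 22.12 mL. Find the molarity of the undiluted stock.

n(LiOH) = 0.09366 x 0.02212 = 0.002072 mol.
n(HCl) in the aliquot = 0.002072 mol.
[diluted HCl] = 0.002072 / 0.01009 = 0.2053 M.
Dilution factor = 500.0/22.79 = 21.94, so [stock] = 0.2053 x 21.94 = 4.50 M.

4.50 M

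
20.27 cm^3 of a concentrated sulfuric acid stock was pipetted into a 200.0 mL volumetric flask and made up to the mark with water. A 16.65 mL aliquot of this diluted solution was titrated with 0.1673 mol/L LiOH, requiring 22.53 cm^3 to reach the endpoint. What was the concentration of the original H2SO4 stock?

1.12 M

n(LiOH) = 0.1673 x 0.02253 = 0.003769 mol.
n(H2SO4) in the aliquot = 0.003769 x 1/2 = 0.001885 mol.
[diluted H2SO4] = 0.001885 / 0.01665 = 0.1132 M.
Dilution factor = 200.0/20.27 = 9.867, so [stock] = 0.1132 x 9.867 = 1.12 M.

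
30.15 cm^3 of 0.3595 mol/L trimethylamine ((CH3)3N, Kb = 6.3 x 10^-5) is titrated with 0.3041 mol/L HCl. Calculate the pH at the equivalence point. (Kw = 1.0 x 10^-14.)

5.29

n((CH3)3N) = 0.3595 x 0.03015 = 0.01084 mol; V(HCl) at equivalence = 0.01084/0.3041 = 0.03564 L.
At equivalence the base is fully converted to (CH3)3NH+; total volume = 0.06579 L, so [(CH3)3NH+] = 0.01084/0.06579 = 0.1647 M.
Ka((CH3)3NH+) = Kw/Kb = 1.0e-14 / 6.3 x 10^-5 = 1.59e-10.
[H^+] = sqrt(Ka x [(CH3)3NH+]) = sqrt(1.59e-10 x 0.1647) = 5.11e-6 M.
pH = -log(5.11e-6) = 5.29.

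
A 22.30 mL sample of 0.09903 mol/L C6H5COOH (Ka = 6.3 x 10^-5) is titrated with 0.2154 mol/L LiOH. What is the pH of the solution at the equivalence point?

n(C6H5COOH) = 0.09903 x 0.02230 = 0.002208 mol; V(LiOH) at equivalence = 0.002208/0.2154 = 0.01025 L.
At equivalence all the acid is converted to C6H5COO-; total volume = 0.02230 + 0.01025 = 0.03255 L, so [C6H5COO-] = 0.002208/0.03255 = 0.06784 M.
Kb = Kw/Ka = 1.0e-14 / 6.3 x 10^-5 = 1.59e-10.
[OH^-] = sqrt(Kb x [C6H5COO-]) = sqrt(1.59e-10 x 0.06784) = 3.28e-6 M.
pOH = 5.48, so pH = 14.00 - 5.48 = 8.52.

8.52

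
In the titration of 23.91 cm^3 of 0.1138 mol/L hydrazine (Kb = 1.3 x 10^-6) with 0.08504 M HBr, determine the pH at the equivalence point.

4.71

n(N2H4) = 0.1138 x 0.02391 = 0.002721 mol; V(HBr) at equivalence = 0.002721/0.08504 = 0.03200 L.
At equivalence the base is fully converted to N2H5+; total volume = 0.05591 L, so [N2H5+] = 0.002721/0.05591 = 0.04867 M.
Ka(N2H5+) = Kw/Kb = 1.0e-14 / 1.3 x 10^-6 = 7.69e-9.
[H^+] = sqrt(Ka x [N2H5+]) = sqrt(7.69e-9 x 0.04867) = 1.93e-5 M.
pH = -log(1.93e-5) = 4.71.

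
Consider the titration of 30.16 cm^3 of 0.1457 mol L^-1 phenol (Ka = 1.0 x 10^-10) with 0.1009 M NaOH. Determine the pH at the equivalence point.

11.39

n(C6H5OH) = 0.1457 x 0.03016 = 0.004394 mol; V(NaOH) at equivalence = 0.004394/0.1009 = 0.04355 L.
At equivalence all the acid is converted to C6H5O-; total volume = 0.03016 + 0.04355 = 0.07371 L, so [C6H5O-] = 0.004394/0.07371 = 0.05962 M.
Kb = Kw/Ka = 1.0e-14 / 1.0 x 10^-10 = 0.000100.
[OH^-] = sqrt(Kb x [C6H5O-]) = sqrt(0.000100 x 0.05962) = 0.00244 M.
pOH = 2.61, so pH = 14.00 - 2.61 = 11.39.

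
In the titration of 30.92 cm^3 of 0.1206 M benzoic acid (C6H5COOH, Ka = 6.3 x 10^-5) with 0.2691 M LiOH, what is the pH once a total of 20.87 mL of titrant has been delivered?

n(acid) = 0.1206 x 0.03092 = 0.003729 mol; n(LiOH) added = 0.2691 x 0.02087 = 0.005616 mol.
Base is in excess by 0.005616 - 0.003729 = 0.001887 mol in a total volume of 0.05179 L.
[OH^-] = 0.001887/0.05179 = 0.03644 M, so pOH = 1.44 and pH = 14.00 - 1.44 = 12.56.

12.56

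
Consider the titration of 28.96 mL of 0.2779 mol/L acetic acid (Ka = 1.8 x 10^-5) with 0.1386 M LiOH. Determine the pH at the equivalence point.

n(CH3COOH) = 0.2779 x 0.02896 = 0.008048 mol; V(LiOH) at equivalence = 0.008048/0.1386 = 0.05807 L.
At equivalence all the acid is converted to CH3COO-; total volume = 0.02896 + 0.05807 = 0.08703 L, so [CH3COO-] = 0.008048/0.08703 = 0.09248 M.
Kb = Kw/Ka = 1.0e-14 / 1.8 x 10^-5 = 5.56e-10.
[OH^-] = sqrt(Kb x [CH3COO-]) = sqrt(5.56e-10 x 0.09248) = 7.17e-6 M.
pOH = 5.14, so pH = 14.00 - 5.14 = 8.86.

8.86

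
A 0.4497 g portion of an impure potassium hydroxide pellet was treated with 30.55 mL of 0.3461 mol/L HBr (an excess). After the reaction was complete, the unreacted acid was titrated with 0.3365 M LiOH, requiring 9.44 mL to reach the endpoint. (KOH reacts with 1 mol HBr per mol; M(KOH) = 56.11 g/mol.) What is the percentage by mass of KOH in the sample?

92.3%

Total n(HBr) added = 0.3461 x 0.03055 = 0.01057 mol.
n(LiOH) used = 0.3365 x 0.009440 = 0.003177 mol, which equals the excess n(HBr).
So n(HBr) consumed by the sample = 0.01057 - 0.003177 = 0.007397 mol.
n(KOH) = 0.007397 / 1 = 0.007397 mol.
mass KOH = 0.007397 x 56.11 = 0.4150 g, so %KOH = 0.4150/0.4497 x 100 = 92.3%.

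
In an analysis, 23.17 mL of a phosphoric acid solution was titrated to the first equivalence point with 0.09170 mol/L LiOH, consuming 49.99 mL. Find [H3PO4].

n(LiOH) = 0.09170 x 0.04999 = 0.004584 mol.
At the first equivalence point, 1 mol OH^- react per mol H3PO4, so n(H3PO4) = 0.004584 / 1 = 0.004584 mol.
[H3PO4] = 0.004584 / 0.02317 L = 0.198 M.

0.198 M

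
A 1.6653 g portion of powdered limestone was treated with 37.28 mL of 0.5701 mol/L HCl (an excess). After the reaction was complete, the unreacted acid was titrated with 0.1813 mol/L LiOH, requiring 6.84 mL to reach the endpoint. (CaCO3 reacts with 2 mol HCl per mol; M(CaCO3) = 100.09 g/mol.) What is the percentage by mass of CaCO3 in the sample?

60.1%

Total n(HCl) added = 0.5701 x 0.03728 = 0.02125 mol.
n(LiOH) used = 0.1813 x 0.006840 = 0.001240 mol, which equals the excess n(HCl).
So n(HCl) consumed by the sample = 0.02125 - 0.001240 = 0.02001 mol.
n(CaCO3) = 0.02001 / 2 = 0.01001 mol.
mass CaCO3 = 0.01001 x 100.09 = 1.002 g, so %CaCO3 = 1.002/1.6653 x 100 = 60.1%.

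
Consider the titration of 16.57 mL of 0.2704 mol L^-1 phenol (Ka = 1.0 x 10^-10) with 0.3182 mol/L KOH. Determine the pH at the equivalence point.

11.58

n(C6H5OH) = 0.2704 x 0.01657 = 0.004481 mol; V(KOH) at equivalence = 0.004481/0.3182 = 0.01408 L.
At equivalence all the acid is converted to C6H5O-; total volume = 0.01657 + 0.01408 = 0.03065 L, so [C6H5O-] = 0.004481/0.03065 = 0.1462 M.
Kb = Kw/Ka = 1.0e-14 / 1.0 x 10^-10 = 0.000100.
[OH^-] = sqrt(Kb x [C6H5O-]) = sqrt(0.000100 x 0.1462) = 0.00382 M.
pOH = 2.42, so pH = 14.00 - 2.42 = 11.58.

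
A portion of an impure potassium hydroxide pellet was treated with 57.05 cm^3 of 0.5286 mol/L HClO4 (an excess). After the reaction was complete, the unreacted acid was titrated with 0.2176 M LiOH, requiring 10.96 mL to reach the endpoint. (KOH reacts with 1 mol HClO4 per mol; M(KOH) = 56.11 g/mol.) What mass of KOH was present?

Total n(HClO4) added = 0.5286 x 0.05705 = 0.03016 mol.
n(LiOH) used = 0.2176 x 0.01096 = 0.002385 mol, which equals the excess n(HClO4).
So n(HClO4) consumed by the sample = 0.03016 - 0.002385 = 0.02777 mol.
n(KOH) = 0.02777 / 1 = 0.02777 mol.
mass = 0.02777 mol x 56.11 g/mol = 1.56 g.

1.56 g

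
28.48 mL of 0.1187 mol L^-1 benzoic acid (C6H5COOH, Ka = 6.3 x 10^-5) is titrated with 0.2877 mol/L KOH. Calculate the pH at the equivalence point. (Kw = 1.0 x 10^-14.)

n(C6H5COOH) = 0.1187 x 0.02848 = 0.003381 mol; V(KOH) at equivalence = 0.003381/0.2877 = 0.01175 L.
At equivalence all the acid is converted to C6H5COO-; total volume = 0.02848 + 0.01175 = 0.04023 L, so [C6H5COO-] = 0.003381/0.04023 = 0.08403 M.
Kb = Kw/Ka = 1.0e-14 / 6.3 x 10^-5 = 1.59e-10.
[OH^-] = sqrt(Kb x [C6H5COO-]) = sqrt(1.59e-10 x 0.08403) = 3.65e-6 M.
pOH = 5.44, so pH = 14.00 - 5.44 = 8.56.

8.56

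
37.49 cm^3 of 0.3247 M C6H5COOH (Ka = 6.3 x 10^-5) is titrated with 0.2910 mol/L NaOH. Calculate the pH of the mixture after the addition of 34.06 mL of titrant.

4.84

Initial n(C6H5COOH) = 0.3247 x 0.03749 = 0.01217 mol.
n(NaOH) added = 0.2910 x 0.03406 = 0.009911 mol, converting that many moles of C6H5COOH to C6H5COO-.
Remaining n(C6H5COOH) = 0.002262 mol; n(C6H5COO-) = 0.009911 mol.
By Henderson-Hasselbalch, pH = pKa + log([A^-]/[HA]) = 4.20 + log(0.009911/0.002262) = 4.20 + (+0.64) = 4.84.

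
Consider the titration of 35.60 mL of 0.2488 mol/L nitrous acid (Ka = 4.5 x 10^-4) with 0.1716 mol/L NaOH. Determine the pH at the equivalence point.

8.18

n(HNO2) = 0.2488 x 0.03560 = 0.008857 mol; V(NaOH) at equivalence = 0.008857/0.1716 = 0.05162 L.
At equivalence all the acid is converted to NO2-; total volume = 0.03560 + 0.05162 = 0.08722 L, so [NO2-] = 0.008857/0.08722 = 0.1016 M.
Kb = Kw/Ka = 1.0e-14 / 4.5 x 10^-4 = 2.22e-11.
[OH^-] = sqrt(Kb x [NO2-]) = sqrt(2.22e-11 x 0.1016) = 1.50e-6 M.
pOH = 5.82, so pH = 14.00 - 5.82 = 8.18.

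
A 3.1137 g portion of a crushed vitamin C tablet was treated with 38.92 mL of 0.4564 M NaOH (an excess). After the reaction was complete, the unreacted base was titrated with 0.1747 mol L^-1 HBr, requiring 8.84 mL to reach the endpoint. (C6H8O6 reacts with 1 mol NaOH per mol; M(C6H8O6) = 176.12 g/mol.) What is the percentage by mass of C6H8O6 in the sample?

91.7%

Total n(NaOH) added = 0.4564 x 0.03892 = 0.01776 mol.
n(HBr) used = 0.1747 x 0.008840 = 0.001544 mol, which equals the excess n(NaOH).
So n(NaOH) consumed by the sample = 0.01776 - 0.001544 = 0.01622 mol.
n(C6H8O6) = 0.01622 / 1 = 0.01622 mol.
mass C6H8O6 = 0.01622 x 176.12 = 2.856 g, so %C6H8O6 = 2.856/3.1137 x 100 = 91.7%.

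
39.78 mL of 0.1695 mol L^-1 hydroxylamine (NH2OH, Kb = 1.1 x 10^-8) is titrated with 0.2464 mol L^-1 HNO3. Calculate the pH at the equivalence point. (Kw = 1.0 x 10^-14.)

n(NH2OH) = 0.1695 x 0.03978 = 0.006743 mol; V(HNO3) at equivalence = 0.006743/0.2464 = 0.02736 L.
At equivalence the base is fully converted to NH3OH+; total volume = 0.06714 L, so [NH3OH+] = 0.006743/0.06714 = 0.1004 M.
Ka(NH3OH+) = Kw/Kb = 1.0e-14 / 1.1 x 10^-8 = 9.09e-7.
[H^+] = sqrt(Ka x [NH3OH+]) = sqrt(9.09e-7 x 0.1004) = 0.000302 M.
pH = -log(0.000302) = 3.52.

3.52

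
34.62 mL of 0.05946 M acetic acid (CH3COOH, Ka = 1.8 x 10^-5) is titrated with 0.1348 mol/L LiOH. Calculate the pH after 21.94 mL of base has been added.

12.20

n(acid) = 0.05946 x 0.03462 = 0.002059 mol; n(LiOH) added = 0.1348 x 0.02194 = 0.002958 mol.
Base is in excess by 0.002958 - 0.002059 = 0.0008990 mol in a total volume of 0.05656 L.
[OH^-] = 0.0008990/0.05656 = 0.01589 M, so pOH = 1.80 and pH = 14.00 - 1.80 = 12.20.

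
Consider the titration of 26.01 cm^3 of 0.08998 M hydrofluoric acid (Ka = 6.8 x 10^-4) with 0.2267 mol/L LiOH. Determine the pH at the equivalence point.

n(HF) = 0.08998 x 0.02601 = 0.002340 mol; V(LiOH) at equivalence = 0.002340/0.2267 = 0.01032 L.
At equivalence all the acid is converted to F-; total volume = 0.02601 + 0.01032 = 0.03633 L, so [F-] = 0.002340/0.03633 = 0.06441 M.
Kb = Kw/Ka = 1.0e-14 / 6.8 x 10^-4 = 1.47e-11.
[OH^-] = sqrt(Kb x [F-]) = sqrt(1.47e-11 x 0.06441) = 9.73e-7 M.
pOH = 6.01, so pH = 14.00 - 6.01 = 7.99.

7.99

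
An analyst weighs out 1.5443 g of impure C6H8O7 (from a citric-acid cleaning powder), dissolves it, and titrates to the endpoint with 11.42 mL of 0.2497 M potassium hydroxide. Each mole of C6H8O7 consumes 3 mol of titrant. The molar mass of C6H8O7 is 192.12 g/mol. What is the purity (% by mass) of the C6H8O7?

11.8%

n(KOH) = 0.2497 x 0.01142 = 0.002852 mol.
n(C6H8O7) = 0.002852 / 3 = 0.0009505 mol.
mass of C6H8O7 = 0.0009505 x 192.12 = 0.1826 g.
% purity = 0.1826 / 1.5443 x 100 = 11.8%.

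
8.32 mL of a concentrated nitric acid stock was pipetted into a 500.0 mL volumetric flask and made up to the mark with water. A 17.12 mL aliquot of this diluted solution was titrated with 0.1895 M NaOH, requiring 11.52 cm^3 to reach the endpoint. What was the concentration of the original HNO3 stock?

7.66 M

n(NaOH) = 0.1895 x 0.01152 = 0.002183 mol.
n(HNO3) in the aliquot = 0.002183 mol.
[diluted HNO3] = 0.002183 / 0.01712 = 0.1275 M.
Dilution factor = 500.0/8.320 = 60.10, so [stock] = 0.1275 x 60.10 = 7.66 M.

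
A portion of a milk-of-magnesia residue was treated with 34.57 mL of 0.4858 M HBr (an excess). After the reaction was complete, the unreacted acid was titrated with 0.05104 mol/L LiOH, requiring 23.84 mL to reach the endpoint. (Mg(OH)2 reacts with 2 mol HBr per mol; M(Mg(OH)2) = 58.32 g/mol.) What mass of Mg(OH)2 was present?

Total n(HBr) added = 0.4858 x 0.03457 = 0.01679 mol.
n(LiOH) used = 0.05104 x 0.02384 = 0.001217 mol, which equals the excess n(HBr).
So n(HBr) consumed by the sample = 0.01679 - 0.001217 = 0.01558 mol.
n(Mg(OH)2) = 0.01558 / 2 = 0.007789 mol.
mass = 0.007789 mol x 58.32 g/mol = 0.454 g.

0.454 g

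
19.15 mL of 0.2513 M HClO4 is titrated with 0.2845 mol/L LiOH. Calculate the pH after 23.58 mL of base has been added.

12.65

n(acid) = 0.2513 x 0.01915 = 0.004812 mol; n(LiOH) added = 0.2845 x 0.02358 = 0.006709 mol.
Base is in excess by 0.006709 - 0.004812 = 0.001896 mol in a total volume of 0.04273 L.
[OH^-] = 0.001896/0.04273 = 0.04437 M, so pOH = 1.35 and pH = 14.00 - 1.35 = 12.65.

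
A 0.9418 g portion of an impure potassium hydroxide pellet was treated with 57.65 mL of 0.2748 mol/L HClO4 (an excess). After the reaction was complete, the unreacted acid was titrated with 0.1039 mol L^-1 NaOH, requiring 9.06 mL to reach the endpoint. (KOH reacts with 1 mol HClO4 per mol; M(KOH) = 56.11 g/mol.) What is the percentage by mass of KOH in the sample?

Total n(HClO4) added = 0.2748 x 0.05765 = 0.01584 mol.
n(NaOH) used = 0.1039 x 0.009060 = 0.0009413 mol, which equals the excess n(HClO4).
So n(HClO4) consumed by the sample = 0.01584 - 0.0009413 = 0.01490 mol.
n(KOH) = 0.01490 / 1 = 0.01490 mol.
mass KOH = 0.01490 x 56.11 = 0.8361 g, so %KOH = 0.8361/0.9418 x 100 = 88.8%.

88.8%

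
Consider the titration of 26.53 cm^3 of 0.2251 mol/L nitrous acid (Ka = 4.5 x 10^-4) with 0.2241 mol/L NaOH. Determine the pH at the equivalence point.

n(HNO2) = 0.2251 x 0.02653 = 0.005972 mol; V(NaOH) at equivalence = 0.005972/0.2241 = 0.02665 L.
At equivalence all the acid is converted to NO2-; total volume = 0.02653 + 0.02665 = 0.05318 L, so [NO2-] = 0.005972/0.05318 = 0.1123 M.
Kb = Kw/Ka = 1.0e-14 / 4.5 x 10^-4 = 2.22e-11.
[OH^-] = sqrt(Kb x [NO2-]) = sqrt(2.22e-11 x 0.1123) = 1.58e-6 M.
pOH = 5.80, so pH = 14.00 - 5.80 = 8.20.

8.20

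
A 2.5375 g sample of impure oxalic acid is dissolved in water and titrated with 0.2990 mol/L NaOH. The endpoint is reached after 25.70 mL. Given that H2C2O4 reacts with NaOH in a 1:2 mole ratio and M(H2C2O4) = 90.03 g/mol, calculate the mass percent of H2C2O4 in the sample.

n(NaOH) = 0.2990 x 0.02570 = 0.007684 mol.
n(H2C2O4) = 0.007684 / 2 = 0.003842 mol.
mass of H2C2O4 = 0.003842 x 90.03 = 0.3459 g.
% purity = 0.3459 / 2.5375 x 100 = 13.6%.

13.6%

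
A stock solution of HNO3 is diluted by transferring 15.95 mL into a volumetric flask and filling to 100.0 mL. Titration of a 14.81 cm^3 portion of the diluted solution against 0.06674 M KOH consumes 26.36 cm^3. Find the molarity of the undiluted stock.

n(KOH) = 0.06674 x 0.02636 = 0.001759 mol.
n(HNO3) in the aliquot = 0.001759 mol.
[diluted HNO3] = 0.001759 / 0.01481 = 0.1188 M.
Dilution factor = 100.0/15.95 = 6.270, so [stock] = 0.1188 x 6.270 = 0.745 M.

0.745 M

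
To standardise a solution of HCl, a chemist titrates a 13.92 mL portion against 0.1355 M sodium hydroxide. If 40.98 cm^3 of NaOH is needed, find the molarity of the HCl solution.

0.399 M

n(NaOH) delivered = 0.1355 x 0.04098 = 0.005553 mol.
For a 1:1 reaction, n(HCl) = 0.005553 mol.
[HCl] = 0.005553 mol / 0.01392 L = 0.399 M.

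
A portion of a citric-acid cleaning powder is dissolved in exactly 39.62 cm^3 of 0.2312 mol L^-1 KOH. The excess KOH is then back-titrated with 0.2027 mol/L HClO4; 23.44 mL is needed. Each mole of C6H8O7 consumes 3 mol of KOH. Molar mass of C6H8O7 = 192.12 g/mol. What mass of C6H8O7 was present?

0.282 g

Total n(KOH) added = 0.2312 x 0.03962 = 0.009160 mol.
n(HClO4) used = 0.2027 x 0.02344 = 0.004751 mol, which equals the excess n(KOH).
So n(KOH) consumed by the sample = 0.009160 - 0.004751 = 0.004409 mol.
n(C6H8O7) = 0.004409 / 3 = 0.001470 mol.
mass = 0.001470 mol x 192.12 g/mol = 0.282 g.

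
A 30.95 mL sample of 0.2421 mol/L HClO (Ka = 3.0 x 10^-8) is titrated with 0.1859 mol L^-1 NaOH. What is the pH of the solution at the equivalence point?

n(HClO) = 0.2421 x 0.03095 = 0.007493 mol; V(NaOH) at equivalence = 0.007493/0.1859 = 0.04031 L.
At equivalence all the acid is converted to ClO-; total volume = 0.03095 + 0.04031 = 0.07126 L, so [ClO-] = 0.007493/0.07126 = 0.1052 M.
Kb = Kw/Ka = 1.0e-14 / 3.0 x 10^-8 = 3.33e-7.
[OH^-] = sqrt(Kb x [ClO-]) = sqrt(3.33e-7 x 0.1052) = 0.000187 M.
pOH = 3.73, so pH = 14.00 - 3.73 = 10.27.

10.27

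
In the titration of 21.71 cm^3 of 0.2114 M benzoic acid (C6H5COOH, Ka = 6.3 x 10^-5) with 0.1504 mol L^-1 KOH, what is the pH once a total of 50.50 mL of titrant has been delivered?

12.62

n(acid) = 0.2114 x 0.02171 = 0.004589 mol; n(KOH) added = 0.1504 x 0.05050 = 0.007595 mol.
Base is in excess by 0.007595 - 0.004589 = 0.003006 mol in a total volume of 0.07221 L.
[OH^-] = 0.003006/0.07221 = 0.04162 M, so pOH = 1.38 and pH = 14.00 - 1.38 = 12.62.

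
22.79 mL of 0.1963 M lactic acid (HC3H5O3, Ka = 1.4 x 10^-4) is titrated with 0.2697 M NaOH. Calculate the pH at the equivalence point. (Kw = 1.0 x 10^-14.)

n(HC3H5O3) = 0.1963 x 0.02279 = 0.004474 mol; V(NaOH) at equivalence = 0.004474/0.2697 = 0.01659 L.
At equivalence all the acid is converted to C3H5O3-; total volume = 0.02279 + 0.01659 = 0.03938 L, so [C3H5O3-] = 0.004474/0.03938 = 0.1136 M.
Kb = Kw/Ka = 1.0e-14 / 1.4 x 10^-4 = 7.14e-11.
[OH^-] = sqrt(Kb x [C3H5O3-]) = sqrt(7.14e-11 x 0.1136) = 2.85e-6 M.
pOH = 5.55, so pH = 14.00 - 5.55 = 8.45.

8.45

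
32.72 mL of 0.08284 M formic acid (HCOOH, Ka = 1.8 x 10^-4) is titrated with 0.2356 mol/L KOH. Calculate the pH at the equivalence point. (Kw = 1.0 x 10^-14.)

8.27

n(HCOOH) = 0.08284 x 0.03272 = 0.002711 mol; V(KOH) at equivalence = 0.002711/0.2356 = 0.01150 L.
At equivalence all the acid is converted to HCOO-; total volume = 0.03272 + 0.01150 = 0.04422 L, so [HCOO-] = 0.002711/0.04422 = 0.06129 M.
Kb = Kw/Ka = 1.0e-14 / 1.8 x 10^-4 = 5.56e-11.
[OH^-] = sqrt(Kb x [HCOO-]) = sqrt(5.56e-11 x 0.06129) = 1.85e-6 M.
pOH = 5.73, so pH = 14.00 - 5.73 = 8.27.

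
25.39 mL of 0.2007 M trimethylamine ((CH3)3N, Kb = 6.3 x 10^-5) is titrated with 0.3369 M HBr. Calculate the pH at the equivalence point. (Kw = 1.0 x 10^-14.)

n((CH3)3N) = 0.2007 x 0.02539 = 0.005096 mol; V(HBr) at equivalence = 0.005096/0.3369 = 0.01513 L.
At equivalence the base is fully converted to (CH3)3NH+; total volume = 0.04052 L, so [(CH3)3NH+] = 0.005096/0.04052 = 0.1258 M.
Ka((CH3)3NH+) = Kw/Kb = 1.0e-14 / 6.3 x 10^-5 = 1.59e-10.
[H^+] = sqrt(Ka x [(CH3)3NH+]) = sqrt(1.59e-10 x 0.1258) = 4.47e-6 M.
pH = -log(4.47e-6) = 5.35.

5.35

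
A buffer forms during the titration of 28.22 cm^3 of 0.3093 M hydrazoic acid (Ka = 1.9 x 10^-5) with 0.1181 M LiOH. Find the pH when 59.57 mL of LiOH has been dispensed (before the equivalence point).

Initial n(HN3) = 0.3093 x 0.02822 = 0.008728 mol.
n(LiOH) added = 0.1181 x 0.05957 = 0.007035 mol, converting that many moles of HN3 to N3-.
Remaining n(HN3) = 0.001693 mol; n(N3-) = 0.007035 mol.
By Henderson-Hasselbalch, pH = pKa + log([A^-]/[HA]) = 4.72 + log(0.007035/0.001693) = 4.72 + (+0.62) = 5.34.

5.34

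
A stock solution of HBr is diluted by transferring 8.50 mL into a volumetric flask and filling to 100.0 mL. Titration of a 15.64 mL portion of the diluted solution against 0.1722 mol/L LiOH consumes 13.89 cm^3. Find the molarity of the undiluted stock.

1.80 M

n(LiOH) = 0.1722 x 0.01389 = 0.002392 mol.
n(HBr) in the aliquot = 0.002392 mol.
[diluted HBr] = 0.002392 / 0.01564 = 0.1529 M.
Dilution factor = 100.0/8.500 = 11.76, so [stock] = 0.1529 x 11.76 = 1.80 M.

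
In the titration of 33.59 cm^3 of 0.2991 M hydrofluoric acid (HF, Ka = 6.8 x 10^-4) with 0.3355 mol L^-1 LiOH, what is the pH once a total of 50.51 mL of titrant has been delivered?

12.91

n(acid) = 0.2991 x 0.03359 = 0.01005 mol; n(LiOH) added = 0.3355 x 0.05051 = 0.01695 mol.
Base is in excess by 0.01695 - 0.01005 = 0.006899 mol in a total volume of 0.08410 L.
[OH^-] = 0.006899/0.08410 = 0.08204 M, so pOH = 1.09 and pH = 14.00 - 1.09 = 12.91.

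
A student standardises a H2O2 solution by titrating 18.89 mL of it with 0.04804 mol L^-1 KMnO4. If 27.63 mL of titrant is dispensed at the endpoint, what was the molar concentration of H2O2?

0.176 M

n(KMnO4) = 0.04804 x 0.02763 = 0.001327 mol.
From the balanced equation, 2 mol KMnO4 reacts with 5 mol H2O2, so n(H2O2) = 0.001327 x 5/2 = 0.003318 mol.
[H2O2] = 0.003318 / 0.01889 L = 0.176 M.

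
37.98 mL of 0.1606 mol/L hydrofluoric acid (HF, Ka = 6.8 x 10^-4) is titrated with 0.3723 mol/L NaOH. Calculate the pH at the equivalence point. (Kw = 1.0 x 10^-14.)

n(HF) = 0.1606 x 0.03798 = 0.006100 mol; V(NaOH) at equivalence = 0.006100/0.3723 = 0.01638 L.
At equivalence all the acid is converted to F-; total volume = 0.03798 + 0.01638 = 0.05436 L, so [F-] = 0.006100/0.05436 = 0.1122 M.
Kb = Kw/Ka = 1.0e-14 / 6.8 x 10^-4 = 1.47e-11.
[OH^-] = sqrt(Kb x [F-]) = sqrt(1.47e-11 x 0.1122) = 1.28e-6 M.
pOH = 5.89, so pH = 14.00 - 5.89 = 8.11.

8.11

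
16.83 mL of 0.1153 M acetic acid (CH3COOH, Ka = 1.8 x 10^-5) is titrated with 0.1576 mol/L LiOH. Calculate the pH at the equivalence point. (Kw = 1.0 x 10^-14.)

n(CH3COOH) = 0.1153 x 0.01683 = 0.001940 mol; V(LiOH) at equivalence = 0.001940/0.1576 = 0.01231 L.
At equivalence all the acid is converted to CH3COO-; total volume = 0.01683 + 0.01231 = 0.02914 L, so [CH3COO-] = 0.001940/0.02914 = 0.06659 M.
Kb = Kw/Ka = 1.0e-14 / 1.8 x 10^-5 = 5.56e-10.
[OH^-] = sqrt(Kb x [CH3COO-]) = sqrt(5.56e-10 x 0.06659) = 6.08e-6 M.
pOH = 5.22, so pH = 14.00 - 5.22 = 8.78.

8.78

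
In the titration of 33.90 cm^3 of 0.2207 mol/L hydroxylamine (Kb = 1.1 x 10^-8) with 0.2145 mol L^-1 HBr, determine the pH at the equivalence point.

3.50

n(NH2OH) = 0.2207 x 0.03390 = 0.007482 mol; V(HBr) at equivalence = 0.007482/0.2145 = 0.03488 L.
At equivalence the base is fully converted to NH3OH+; total volume = 0.06878 L, so [NH3OH+] = 0.007482/0.06878 = 0.1088 M.
Ka(NH3OH+) = Kw/Kb = 1.0e-14 / 1.1 x 10^-8 = 9.09e-7.
[H^+] = sqrt(Ka x [NH3OH+]) = sqrt(9.09e-7 x 0.1088) = 0.000314 M.
pH = -log(0.000314) = 3.50.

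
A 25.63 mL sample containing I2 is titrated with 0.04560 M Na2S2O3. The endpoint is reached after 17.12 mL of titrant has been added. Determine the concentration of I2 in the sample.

0.0152 M

n(Na2S2O3) = 0.04560 x 0.01712 = 0.0007807 mol.
From the balanced equation, 2 mol Na2S2O3 reacts with 1 mol I2, so n(I2) = 0.0007807 x 1/2 = 0.0003903 mol.
[I2] = 0.0003903 / 0.02563 L = 0.0152 M.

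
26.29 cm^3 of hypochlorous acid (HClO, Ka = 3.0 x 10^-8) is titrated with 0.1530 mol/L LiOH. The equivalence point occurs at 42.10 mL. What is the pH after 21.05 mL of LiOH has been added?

21.05 mL is exactly half the equivalence volume (42.10/2), i.e. the half-equivalence point.
There, n(HA) = n(A^-), so pH = pKa = -log(3.0 x 10^-8) = 7.52.

7.52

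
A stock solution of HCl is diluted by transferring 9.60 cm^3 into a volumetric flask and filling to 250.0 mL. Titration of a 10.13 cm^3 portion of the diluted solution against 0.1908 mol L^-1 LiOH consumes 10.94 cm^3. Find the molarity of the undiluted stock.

n(LiOH) = 0.1908 x 0.01094 = 0.002087 mol.
n(HCl) in the aliquot = 0.002087 mol.
[diluted HCl] = 0.002087 / 0.01013 = 0.2061 M.
Dilution factor = 250.0/9.600 = 26.04, so [stock] = 0.2061 x 26.04 = 5.37 M.

5.37 M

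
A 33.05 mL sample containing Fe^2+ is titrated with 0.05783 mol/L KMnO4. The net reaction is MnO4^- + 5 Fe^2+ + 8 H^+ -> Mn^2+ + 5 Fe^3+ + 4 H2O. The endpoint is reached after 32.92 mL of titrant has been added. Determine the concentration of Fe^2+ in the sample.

0.288 M

n(KMnO4) = 0.05783 x 0.03292 = 0.001904 mol.
From the balanced equation, 1 mol KMnO4 reacts with 5 mol Fe^2+, so n(Fe^2+) = 0.001904 x 5/1 = 0.009519 mol.
[Fe^2+] = 0.009519 / 0.03305 L = 0.288 M.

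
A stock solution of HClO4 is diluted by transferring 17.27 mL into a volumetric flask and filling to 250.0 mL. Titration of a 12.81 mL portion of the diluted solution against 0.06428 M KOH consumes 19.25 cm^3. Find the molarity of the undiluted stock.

n(KOH) = 0.06428 x 0.01925 = 0.001237 mol.
n(HClO4) in the aliquot = 0.001237 mol.
[diluted HClO4] = 0.001237 / 0.01281 = 0.09660 M.
Dilution factor = 250.0/17.27 = 14.48, so [stock] = 0.09660 x 14.48 = 1.40 M.

1.40 M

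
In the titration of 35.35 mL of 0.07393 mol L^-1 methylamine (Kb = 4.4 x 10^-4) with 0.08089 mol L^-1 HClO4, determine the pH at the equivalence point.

n(CH3NH2) = 0.07393 x 0.03535 = 0.002613 mol; V(HClO4) at equivalence = 0.002613/0.08089 = 0.03231 L.
At equivalence the base is fully converted to CH3NH3+; total volume = 0.06766 L, so [CH3NH3+] = 0.002613/0.06766 = 0.03863 M.
Ka(CH3NH3+) = Kw/Kb = 1.0e-14 / 4.4 x 10^-4 = 2.27e-11.
[H^+] = sqrt(Ka x [CH3NH3+]) = sqrt(2.27e-11 x 0.03863) = 9.37e-7 M.
pH = -log(9.37e-7) = 6.03.

6.03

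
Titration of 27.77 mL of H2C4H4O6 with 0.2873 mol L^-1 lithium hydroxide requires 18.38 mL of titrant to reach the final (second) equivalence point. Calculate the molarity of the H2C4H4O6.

n(LiOH) = 0.2873 x 0.01838 = 0.005281 mol.
At the final (second) equivalence point, 2 mol OH^- react per mol H2C4H4O6, so n(H2C4H4O6) = 0.005281 / 2 = 0.002640 mol.
[H2C4H4O6] = 0.002640 / 0.02777 L = 0.0951 M.

0.0951 M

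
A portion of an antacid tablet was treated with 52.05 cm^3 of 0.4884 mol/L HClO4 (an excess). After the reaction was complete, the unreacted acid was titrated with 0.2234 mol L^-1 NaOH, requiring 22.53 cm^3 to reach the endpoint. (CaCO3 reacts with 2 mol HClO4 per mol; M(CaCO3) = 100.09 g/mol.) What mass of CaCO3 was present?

1.02 g

Total n(HClO4) added = 0.4884 x 0.05205 = 0.02542 mol.
n(NaOH) used = 0.2234 x 0.02253 = 0.005033 mol, which equals the excess n(HClO4).
So n(HClO4) consumed by the sample = 0.02542 - 0.005033 = 0.02039 mol.
n(CaCO3) = 0.02039 / 2 = 0.01019 mol.
mass = 0.01019 mol x 100.09 g/mol = 1.02 g.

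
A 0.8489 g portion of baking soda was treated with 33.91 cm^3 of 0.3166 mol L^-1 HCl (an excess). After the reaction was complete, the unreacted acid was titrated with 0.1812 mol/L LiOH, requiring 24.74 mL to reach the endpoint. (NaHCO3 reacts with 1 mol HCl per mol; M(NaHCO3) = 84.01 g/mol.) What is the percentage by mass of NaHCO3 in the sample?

Total n(HCl) added = 0.3166 x 0.03391 = 0.01074 mol.
n(LiOH) used = 0.1812 x 0.02474 = 0.004483 mol, which equals the excess n(HCl).
So n(HCl) consumed by the sample = 0.01074 - 0.004483 = 0.006253 mol.
n(NaHCO3) = 0.006253 / 1 = 0.006253 mol.
mass NaHCO3 = 0.006253 x 84.01 = 0.5253 g, so %NaHCO3 = 0.5253/0.8489 x 100 = 61.9%.

61.9%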